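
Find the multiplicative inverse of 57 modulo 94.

33

Run the extended Euclidean algorithm:
94 = 1×57 + 37
57 = 1×37 + 20
37 = 1×20 + 17
20 = 1×17 + 3
17 = 5×3 + 2
3 = 1×2 + 1
2 = 2×1 + 0
gcd(57, 94) = 1, so the inverse exists.
Back-substitute for 1:
1 = 1×3 − 1×2
  = −1×17 + 6×3
  = 6×20 − 7×17
  = −7×37 + 13×20
  = 13×57 − 20×37
  = −20×94 + 33×57
So 57⁻¹ ≡ 33 (mod 94).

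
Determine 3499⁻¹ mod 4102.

By the extended Euclidean algorithm:
4102 = 1×3499 + 603
3499 = 5×603 + 484
603 = 1×484 + 119
484 = 4×119 + 8
119 = 14×8 + 7
8 = 1×7 + 1
7 = 7×1 + 0
gcd(3499, 4102) = 1, so the inverse exists.
Bézout: 1 = −441×4102 + 517×3499.
So 3499⁻¹ ≡ 517 (mod 4102).

517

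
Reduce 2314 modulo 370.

94

2314 = 6*370 + 94, so 2314 ≡ 94 (mod 370).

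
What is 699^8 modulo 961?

793

Compute successive squares:
699^1 ≡ 699 (mod 961)
699^2 ≡ 699^2 = 488601 ≡ 413 (mod 961)
699^4 ≡ 413^2 = 170569 ≡ 472 (mod 961)
699^8 ≡ 472^2 = 222784 ≡ 793 (mod 961)
So 699^8 ≡ 793 (mod 961).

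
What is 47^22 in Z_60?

22 in binary is 10110, i.e. 22 = 16 + 4 + 2.
47^1 ≡ 47 (mod 60)
47^2 ≡ 47^2 = 2209 ≡ 49 (mod 60)
47^4 ≡ 49^2 = 2401 ≡ 1 (mod 60)
47^8 ≡ 1^2 = 1 (mod 60)
47^16 ≡ 1^2 = 1 (mod 60)
47^22 = 47^16 * 47^4 * 47^2 ≡ 1 * 1 * 49 (mod 60).
Accumulate the product:
1 * 1 = 1
1 * 49 = 49

49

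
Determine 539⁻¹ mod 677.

Apply the Euclidean algorithm and back-substitute:
677 = 1×539 + 138
539 = 3×138 + 125
138 = 1×125 + 13
125 = 9×13 + 8
13 = 1×8 + 5
8 = 1×5 + 3
5 = 1×3 + 2
3 = 1×2 + 1
2 = 2×1 + 0
gcd(539, 677) = 1, so the inverse exists.
Bézout: 1 = −207×677 + 260×539.
So 539⁻¹ ≡ 260 (mod 677).

260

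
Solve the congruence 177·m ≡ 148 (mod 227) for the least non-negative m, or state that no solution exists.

gcd(177, 227) = 1, so a unique solution mod 227 exists.
177⁻¹ ≡ 59 (mod 227).
m ≡ 59·148 ≡ 106 (mod 227).

106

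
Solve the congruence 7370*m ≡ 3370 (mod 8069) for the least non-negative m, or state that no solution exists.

2858

gcd(7370, 8069) = 1, so a unique solution mod 8069 exists.
7370⁻¹ ≡ 1720 (mod 8069).
m ≡ 1720*3370 ≡ 2858 (mod 8069).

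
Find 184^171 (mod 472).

16

By square-and-multiply:
171 in binary is 10101011, i.e. 171 = 128 + 32 + 8 + 2 + 1.
184^1 ≡ 184 (mod 472)
184^2 ≡ 184^2 = 33856 ≡ 344 (mod 472)
184^4 ≡ 344^2 = 118336 ≡ 336 (mod 472)
184^8 ≡ 336^2 = 112896 ≡ 88 (mod 472)
184^16 ≡ 88^2 = 7744 ≡ 192 (mod 472)
184^32 ≡ 192^2 = 36864 ≡ 48 (mod 472)
184^64 ≡ 48^2 = 2304 ≡ 416 (mod 472)
184^128 ≡ 416^2 = 173056 ≡ 304 (mod 472)
184^171 = 184^128 · 184^32 · 184^8 · 184^2 · 184^1 ≡ 304 · 48 · 88 · 344 · 184 (mod 472).
Accumulate the product:
304 · 48 = 14592 ≡ 432
432 · 88 = 38016 ≡ 256
256 · 344 = 88064 ≡ 272
272 · 184 = 50048 ≡ 16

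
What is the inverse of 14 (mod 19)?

15

Apply the Euclidean algorithm and back-substitute:
19 = 1*14 + 5
14 = 2*5 + 4
5 = 1*4 + 1
4 = 4*1 + 0
gcd(14, 19) = 1, so the inverse exists.
Bézout: 1 = 3*19 − 4*14.
So 14⁻¹ ≡ −4 ≡ 15 (mod 19).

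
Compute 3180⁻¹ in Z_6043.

Run the extended Euclidean algorithm:
6043 = 1·3180 + 2863
3180 = 1·2863 + 317
2863 = 9·317 + 10
317 = 31·10 + 7
10 = 1·7 + 3
7 = 2·3 + 1
3 = 3·1 + 0
gcd(3180, 6043) = 1, so the inverse exists.
Back-substitute for 1:
1 = 1·7 − 2·3
  = −2·10 + 3·7
  = 3·317 − 95·10
  = −95·2863 + 858·317
  = 858·3180 − 953·2863
  = −953·6043 + 1811·3180
So 3180⁻¹ ≡ 1811 (mod 6043).

1811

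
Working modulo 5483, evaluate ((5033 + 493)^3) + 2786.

5033 + 493 = 5526 ≡ 43 (mod 5483)
(43)^3 ≡ 2745 (mod 5483)
2745 + 2786 = 5531 ≡ 48 (mod 5483)

48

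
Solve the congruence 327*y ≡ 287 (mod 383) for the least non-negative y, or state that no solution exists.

gcd(327, 383) = 1, so a unique solution mod 383 exists.
327⁻¹ ≡ 212 (mod 383).
y ≡ 212*287 ≡ 330 (mod 383).

330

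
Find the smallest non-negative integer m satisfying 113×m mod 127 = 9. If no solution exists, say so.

gcd(113, 127) = 1, so a unique solution mod 127 exists.
113⁻¹ ≡ 9 (mod 127).
m ≡ 9×9 ≡ 81 (mod 127).

81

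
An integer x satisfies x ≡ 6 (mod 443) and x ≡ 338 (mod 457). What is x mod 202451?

443⁻¹ mod 457: 443·359 ≡ 1 (mod 457), so 443⁻¹ ≡ 359.
x = 6 + 443·((338 − 6)·359 mod 457) = 6 + 443·368 = 163030.
Check: 163030 mod 443 = 6, 163030 mod 457 = 338. ✓

163030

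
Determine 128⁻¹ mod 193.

By the extended Euclidean algorithm:
193 = 1*128 + 65
128 = 1*65 + 63
65 = 1*63 + 2
63 = 31*2 + 1
2 = 2*1 + 0
gcd(128, 193) = 1, so the inverse exists.
Bézout: 1 = −63*193 + 95*128.
So 128⁻¹ ≡ 95 (mod 193).

95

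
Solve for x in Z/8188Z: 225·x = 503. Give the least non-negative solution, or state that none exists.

gcd(225, 8188) = 1, so a unique solution mod 8188 exists.
225⁻¹ ≡ 837 (mod 8188).
x ≡ 837·503 ≡ 3423 (mod 8188).

3423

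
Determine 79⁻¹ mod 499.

Apply the Euclidean algorithm and back-substitute:
499 = 6*79 + 25
79 = 3*25 + 4
25 = 6*4 + 1
4 = 4*1 + 0
gcd(79, 499) = 1, so the inverse exists.
Back-substitute for 1:
1 = 1*25 − 6*4
  = −6*79 + 19*25
  = 19*499 − 120*79
So 79⁻¹ ≡ −120 ≡ 379 (mod 499).

379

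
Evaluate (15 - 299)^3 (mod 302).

94

15 - 299 = -284 ≡ 18 (mod 302)
(18)^3 ≡ 94 (mod 302)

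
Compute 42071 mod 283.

187

42071 = 148×283 + 187, so 42071 ≡ 187 (mod 283).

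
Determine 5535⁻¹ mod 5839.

5839 = 1·5535 + 304
5535 = 18·304 + 63
304 = 4·63 + 52
63 = 1·52 + 11
52 = 4·11 + 8
11 = 1·8 + 3
8 = 2·3 + 2
3 = 1·2 + 1
2 = 2·1 + 0
gcd(5535, 5839) = 1, so the inverse exists.
Back-substitute for 1:
1 = 1·3 − 1·2
  = −1·8 + 3·3
  = 3·11 − 4·8
  = −4·52 + 19·11
  = 19·63 − 23·52
  = −23·304 + 111·63
  = 111·5535 − 2021·304
  = −2021·5839 + 2132·5535
So 5535⁻¹ ≡ 2132 (mod 5839).

2132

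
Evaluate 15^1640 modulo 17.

1

1640 in binary is 11001101000, i.e. 1640 = 1024 + 512 + 64 + 32 + 8.
15^1 ≡ 15 (mod 17)
15^2 ≡ 15^2 = 225 ≡ 4 (mod 17)
15^4 ≡ 4^2 = 16 (mod 17)
15^8 ≡ 16^2 = 256 ≡ 1 (mod 17)
15^16 ≡ 1^2 = 1 (mod 17)
15^32 ≡ 1^2 = 1 (mod 17)
15^64 ≡ 1^2 = 1 (mod 17)
15^128 ≡ 1^2 = 1 (mod 17)
15^256 ≡ 1^2 = 1 (mod 17)
15^512 ≡ 1^2 = 1 (mod 17)
15^1024 ≡ 1^2 = 1 (mod 17)
15^1640 = 15^1024 * 15^512 * 15^64 * 15^32 * 15^8 ≡ 1 * 1 * 1 * 1 * 1 (mod 17).
Accumulate the product:
1 * 1 = 1
1 * 1 = 1
1 * 1 = 1
1 * 1 = 1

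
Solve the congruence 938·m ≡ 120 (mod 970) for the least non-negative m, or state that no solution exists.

360

gcd(938, 970) = 2, and 2 | 120, so solutions exist.
Divide through by 2: 469·m = 60 (mod 485).
469⁻¹ ≡ 394 (mod 485).
m ≡ 394·60 ≡ 360 (mod 485).
The smallest non-negative solution is m = 360.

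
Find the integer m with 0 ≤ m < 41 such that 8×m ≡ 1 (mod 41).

41 = 5×8 + 1
8 = 8×1 + 0
gcd(8, 41) = 1, so the inverse exists.
Back-substitute for 1:
1 = 1×41 − 5×8
So 8⁻¹ ≡ −5 ≡ 36 (mod 41).

36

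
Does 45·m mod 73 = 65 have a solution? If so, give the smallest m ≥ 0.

42

gcd(45, 73) = 1, so a unique solution mod 73 exists.
45⁻¹ ≡ 13 (mod 73).
m ≡ 13·65 ≡ 42 (mod 73).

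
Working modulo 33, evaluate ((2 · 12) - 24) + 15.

2 · 12 = 24
24 - 24 = 0
0 + 15 = 15

15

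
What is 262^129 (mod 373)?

Compute successive squares:
262^1 ≡ 262 (mod 373)
262^2 ≡ 262^2 = 68644 ≡ 12 (mod 373)
262^4 ≡ 12^2 = 144 (mod 373)
262^8 ≡ 144^2 = 20736 ≡ 221 (mod 373)
262^16 ≡ 221^2 = 48841 ≡ 351 (mod 373)
262^32 ≡ 351^2 = 123201 ≡ 111 (mod 373)
262^64 ≡ 111^2 = 12321 ≡ 12 (mod 373)
262^128 ≡ 12^2 = 144 (mod 373)
262^129 = 262^128 · 262^1 ≡ 144 · 262 (mod 373).
144 · 262 = 37728 ≡ 55 (mod 373).

55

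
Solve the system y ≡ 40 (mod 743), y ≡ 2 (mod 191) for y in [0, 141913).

743⁻¹ mod 191: 743×100 ≡ 1 (mod 191), so 743⁻¹ ≡ 100.
y = 40 + 743×((2 − 40)×100 mod 191) = 40 + 743×20 = 14900.

14900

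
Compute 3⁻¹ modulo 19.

13

19 = 6×3 + 1
3 = 3×1 + 0
gcd(3, 19) = 1, so the inverse exists.
Bézout: 1 = 1×19 − 6×3.
So 3⁻¹ ≡ −6 ≡ 13 (mod 19).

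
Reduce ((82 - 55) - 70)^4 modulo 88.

82 - 55 = 27
27 - 70 = -43 ≡ 45 (mod 88)
(45)^4 ≡ 1 (mod 88)

1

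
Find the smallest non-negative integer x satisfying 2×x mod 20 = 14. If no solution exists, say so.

7

gcd(2, 20) = 2, and 2 | 14, so solutions exist.
Divide through by 2: 1×x ≡ 7 (mod 10).
1⁻¹ ≡ 1 (mod 10).
x ≡ 1×7 ≡ 7 (mod 10).
The smallest non-negative solution is x = 7.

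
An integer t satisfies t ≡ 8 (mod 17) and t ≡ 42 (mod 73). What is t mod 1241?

42

17⁻¹ mod 73: 17×43 ≡ 1 (mod 73), so 17⁻¹ ≡ 43.
t = 8 + 17×((42 − 8)×43 mod 73) = 8 + 17×2 = 42.
Check: 42 mod 17 = 8, 42 mod 73 = 42. ✓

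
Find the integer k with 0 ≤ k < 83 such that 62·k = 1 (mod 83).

83 = 1·62 + 21
62 = 2·21 + 20
21 = 1·20 + 1
20 = 20·1 + 0
gcd(62, 83) = 1, so the inverse exists.
Bézout: 1 = 3·83 − 4·62.
So 62⁻¹ ≡ −4 ≡ 79 (mod 83).

79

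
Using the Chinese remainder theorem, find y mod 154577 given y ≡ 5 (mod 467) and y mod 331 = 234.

38299

467⁻¹ mod 331: 467·129 ≡ 1 (mod 331), so 467⁻¹ ≡ 129.
y = 5 + 467·((234 − 5)·129 mod 331) = 5 + 467·82 = 38299.
Check: 38299 mod 467 = 5, 38299 mod 331 = 234. ✓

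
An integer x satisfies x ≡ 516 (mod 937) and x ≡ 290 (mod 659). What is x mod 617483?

937⁻¹ mod 659: 937×595 ≡ 1 (mod 659), so 937⁻¹ ≡ 595.
x = 516 + 937×((290 − 516)×595 mod 659) = 516 + 937×625 = 586141.
Check: 586141 mod 937 = 516, 586141 mod 659 = 290. ✓

586141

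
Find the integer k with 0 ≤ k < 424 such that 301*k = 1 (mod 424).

293

424 = 1×301 + 123
301 = 2×123 + 55
123 = 2×55 + 13
55 = 4×13 + 3
13 = 4×3 + 1
3 = 3×1 + 0
gcd(301, 424) = 1, so the inverse exists.
Bézout: 1 = 93×424 − 131×301.
So 301⁻¹ ≡ −131 ≡ 293 (mod 424).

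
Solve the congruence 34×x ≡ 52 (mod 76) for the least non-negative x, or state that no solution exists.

gcd(34, 76) = 2, and 2 | 52, so solutions exist.
Divide through by 2: 17×x = 26 (mod 38).
17⁻¹ ≡ 9 (mod 38).
x ≡ 9×26 ≡ 6 (mod 38).
The smallest non-negative solution is x = 6.

6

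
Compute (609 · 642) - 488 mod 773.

125

609 · 642 = 390978 ≡ 613 (mod 773)
613 - 488 = 125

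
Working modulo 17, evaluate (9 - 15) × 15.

9 - 15 = -6 ≡ 11 (mod 17)
11 × 15 = 165 ≡ 12 (mod 17)

12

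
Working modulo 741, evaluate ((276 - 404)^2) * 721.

583

276 - 404 = -128 ≡ 613 (mod 741)
(613)^2 ≡ 82 (mod 741)
82 * 721 = 59122 ≡ 583 (mod 741)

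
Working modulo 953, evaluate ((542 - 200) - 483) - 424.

388

542 - 200 = 342
342 - 483 = -141 ≡ 812 (mod 953)
812 - 424 = 388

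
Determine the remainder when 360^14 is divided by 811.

261

360^1 ≡ 360 (mod 811)
360^2 ≡ 360^2 = 129600 ≡ 651 (mod 811)
360^4 ≡ 651^2 = 423801 ≡ 459 (mod 811)
360^8 ≡ 459^2 = 210681 ≡ 632 (mod 811)
360^14 = 360^8 · 360^4 · 360^2 ≡ 632 · 459 · 651 (mod 811).
Accumulate the product:
632 · 459 = 290088 ≡ 561
561 · 651 = 365211 ≡ 261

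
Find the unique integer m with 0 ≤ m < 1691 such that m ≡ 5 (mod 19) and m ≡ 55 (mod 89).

233

19⁻¹ mod 89: 19×75 ≡ 1 (mod 89), so 19⁻¹ ≡ 75.
m = 5 + 19×((55 − 5)×75 mod 89) = 5 + 19×12 = 233.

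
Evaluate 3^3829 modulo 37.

30

3829 in binary is 111011110101, i.e. 3829 = 2048 + 1024 + 512 + 128 + 64 + 32 + 16 + 4 + 1.
3^1 ≡ 3 (mod 37)
3^2 ≡ 3^2 = 9 (mod 37)
3^4 ≡ 9^2 = 81 ≡ 7 (mod 37)
3^8 ≡ 7^2 = 49 ≡ 12 (mod 37)
3^16 ≡ 12^2 = 144 ≡ 33 (mod 37)
3^32 ≡ 33^2 = 1089 ≡ 16 (mod 37)
3^64 ≡ 16^2 = 256 ≡ 34 (mod 37)
3^128 ≡ 34^2 = 1156 ≡ 9 (mod 37)
3^256 ≡ 9^2 = 81 ≡ 7 (mod 37)
3^512 ≡ 7^2 = 49 ≡ 12 (mod 37)
3^1024 ≡ 12^2 = 144 ≡ 33 (mod 37)
3^2048 ≡ 33^2 = 1089 ≡ 16 (mod 37)
3^3829 = 3^2048 × 3^1024 × 3^512 × 3^128 × 3^64 × 3^32 × 3^16 × 3^4 × 3^1 ≡ 16 × 33 × 12 × 9 × 34 × 16 × 33 × 7 × 3 (mod 37).
Accumulate the product:
16 × 33 = 528 ≡ 10
10 × 12 = 120 ≡ 9
9 × 9 = 81 ≡ 7
7 × 34 = 238 ≡ 16
16 × 16 = 256 ≡ 34
34 × 33 = 1122 ≡ 12
12 × 7 = 84 ≡ 10
10 × 3 = 30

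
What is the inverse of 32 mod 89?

By the extended Euclidean algorithm:
89 = 2×32 + 25
32 = 1×25 + 7
25 = 3×7 + 4
7 = 1×4 + 3
4 = 1×3 + 1
3 = 3×1 + 0
gcd(32, 89) = 1, so the inverse exists.
Back-substitute for 1:
1 = 1×4 − 1×3
  = −1×7 + 2×4
  = 2×25 − 7×7
  = −7×32 + 9×25
  = 9×89 − 25×32
So 32⁻¹ ≡ −25 ≡ 64 (mod 89).

64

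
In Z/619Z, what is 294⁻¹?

By the extended Euclidean algorithm:
619 = 2*294 + 31
294 = 9*31 + 15
31 = 2*15 + 1
15 = 15*1 + 0
gcd(294, 619) = 1, so the inverse exists.
Bézout: 1 = 19*619 − 40*294.
So 294⁻¹ ≡ −40 ≡ 579 (mod 619).

579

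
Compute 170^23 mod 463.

170^1 ≡ 170 (mod 463)
170^2 ≡ 170^2 = 28900 ≡ 194 (mod 463)
170^4 ≡ 194^2 = 37636 ≡ 133 (mod 463)
170^8 ≡ 133^2 = 17689 ≡ 95 (mod 463)
170^16 ≡ 95^2 = 9025 ≡ 228 (mod 463)
170^23 = 170^16 × 170^4 × 170^2 × 170^1 ≡ 228 × 133 × 194 × 170 (mod 463).
Accumulate the product:
228 × 133 = 30324 ≡ 229
229 × 194 = 44426 ≡ 441
441 × 170 = 74970 ≡ 427

427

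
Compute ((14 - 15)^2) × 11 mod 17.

11

14 - 15 = -1 ≡ 16 (mod 17)
(16)^2 ≡ 1 (mod 17)
1 × 11 = 11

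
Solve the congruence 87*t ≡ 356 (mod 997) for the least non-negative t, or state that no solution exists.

gcd(87, 997) = 1, so a unique solution mod 997 exists.
87⁻¹ ≡ 573 (mod 997).
t ≡ 573*356 ≡ 600 (mod 997).

600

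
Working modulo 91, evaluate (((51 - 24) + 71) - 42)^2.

51 - 24 = 27
27 + 71 = 98 ≡ 7 (mod 91)
7 - 42 = -35 ≡ 56 (mod 91)
(56)^2 ≡ 42 (mod 91)

42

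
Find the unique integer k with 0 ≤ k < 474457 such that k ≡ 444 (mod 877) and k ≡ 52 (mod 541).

78497

877⁻¹ mod 541: 877·95 ≡ 1 (mod 541), so 877⁻¹ ≡ 95.
k = 444 + 877·((52 − 444)·95 mod 541) = 444 + 877·89 = 78497.
Check: 78497 mod 877 = 444, 78497 mod 541 = 52. ✓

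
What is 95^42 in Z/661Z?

By square-and-multiply:
42 in binary is 101010, i.e. 42 = 32 + 8 + 2.
95^1 ≡ 95 (mod 661)
95^2 ≡ 95^2 = 9025 ≡ 432 (mod 661)
95^4 ≡ 432^2 = 186624 ≡ 222 (mod 661)
95^8 ≡ 222^2 = 49284 ≡ 370 (mod 661)
95^16 ≡ 370^2 = 136900 ≡ 73 (mod 661)
95^32 ≡ 73^2 = 5329 ≡ 41 (mod 661)
95^42 = 95^32 * 95^8 * 95^2 ≡ 41 * 370 * 432 (mod 661).
Accumulate the product:
41 * 370 = 15170 ≡ 628
628 * 432 = 271296 ≡ 286

286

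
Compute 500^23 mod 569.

465

Compute successive squares:
23 in binary is 10111, i.e. 23 = 16 + 4 + 2 + 1.
500^1 ≡ 500 (mod 569)
500^2 ≡ 500^2 = 250000 ≡ 209 (mod 569)
500^4 ≡ 209^2 = 43681 ≡ 437 (mod 569)
500^8 ≡ 437^2 = 190969 ≡ 354 (mod 569)
500^16 ≡ 354^2 = 125316 ≡ 136 (mod 569)
500^23 = 500^16 × 500^4 × 500^2 × 500^1 ≡ 136 × 437 × 209 × 500 (mod 569).
Accumulate the product:
136 × 437 = 59432 ≡ 256
256 × 209 = 53504 ≡ 18
18 × 500 = 9000 ≡ 465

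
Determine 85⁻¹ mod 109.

Apply the Euclidean algorithm and back-substitute:
109 = 1*85 + 24
85 = 3*24 + 13
24 = 1*13 + 11
13 = 1*11 + 2
11 = 5*2 + 1
2 = 2*1 + 0
gcd(85, 109) = 1, so the inverse exists.
Bézout: 1 = 39*109 − 50*85.
So 85⁻¹ ≡ −50 ≡ 59 (mod 109).

59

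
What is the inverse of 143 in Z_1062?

557

1062 = 7*143 + 61
143 = 2*61 + 21
61 = 2*21 + 19
21 = 1*19 + 2
19 = 9*2 + 1
2 = 2*1 + 0
gcd(143, 1062) = 1, so the inverse exists.
Bézout: 1 = 68*1062 − 505*143.
So 143⁻¹ ≡ −505 ≡ 557 (mod 1062).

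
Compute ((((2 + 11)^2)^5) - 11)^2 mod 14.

2 + 11 = 13
(13)^2 ≡ 1 (mod 14)
(1)^5 ≡ 1 (mod 14)
1 - 11 = -10 ≡ 4 (mod 14)
(4)^2 ≡ 2 (mod 14)

2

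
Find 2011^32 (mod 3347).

1021

By square-and-multiply:
2011^1 ≡ 2011 (mod 3347)
2011^2 ≡ 2011^2 = 4044121 ≡ 945 (mod 3347)
2011^4 ≡ 945^2 = 893025 ≡ 2723 (mod 3347)
2011^8 ≡ 2723^2 = 7414729 ≡ 1124 (mod 3347)
2011^16 ≡ 1124^2 = 1263376 ≡ 1557 (mod 3347)
2011^32 ≡ 1557^2 = 2424249 ≡ 1021 (mod 3347)
So 2011^32 ≡ 1021 (mod 3347).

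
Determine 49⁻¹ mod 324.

205

Apply the Euclidean algorithm and back-substitute:
324 = 6×49 + 30
49 = 1×30 + 19
30 = 1×19 + 11
19 = 1×11 + 8
11 = 1×8 + 3
8 = 2×3 + 2
3 = 1×2 + 1
2 = 2×1 + 0
gcd(49, 324) = 1, so the inverse exists.
Back-substitute for 1:
1 = 1×3 − 1×2
  = −1×8 + 3×3
  = 3×11 − 4×8
  = −4×19 + 7×11
  = 7×30 − 11×19
  = −11×49 + 18×30
  = 18×324 − 119×49
So 49⁻¹ ≡ −119 ≡ 205 (mod 324).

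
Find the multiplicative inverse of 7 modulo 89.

Apply the Euclidean algorithm and back-substitute:
89 = 12×7 + 5
7 = 1×5 + 2
5 = 2×2 + 1
2 = 2×1 + 0
gcd(7, 89) = 1, so the inverse exists.
Bézout: 1 = 3×89 − 38×7.
So 7⁻¹ ≡ −38 ≡ 51 (mod 89).

51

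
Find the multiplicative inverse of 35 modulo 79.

70

79 = 2×35 + 9
35 = 3×9 + 8
9 = 1×8 + 1
8 = 8×1 + 0
gcd(35, 79) = 1, so the inverse exists.
Back-substitute for 1:
1 = 1×9 − 1×8
  = −1×35 + 4×9
  = 4×79 − 9×35
So 35⁻¹ ≡ −9 ≡ 70 (mod 79).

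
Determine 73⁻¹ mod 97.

4

By the extended Euclidean algorithm:
97 = 1*73 + 24
73 = 3*24 + 1
24 = 24*1 + 0
gcd(73, 97) = 1, so the inverse exists.
Bézout: 1 = −3*97 + 4*73.
So 73⁻¹ ≡ 4 (mod 97).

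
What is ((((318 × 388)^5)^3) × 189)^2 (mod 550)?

318 × 388 = 123384 ≡ 184 (mod 550)
(184)^5 ≡ 274 (mod 550)
(274)^3 ≡ 274 (mod 550)
274 × 189 = 51786 ≡ 86 (mod 550)
(86)^2 ≡ 246 (mod 550)

246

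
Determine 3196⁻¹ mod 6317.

6317 = 1·3196 + 3121
3196 = 1·3121 + 75
3121 = 41·75 + 46
75 = 1·46 + 29
46 = 1·29 + 17
29 = 1·17 + 12
17 = 1·12 + 5
12 = 2·5 + 2
5 = 2·2 + 1
2 = 2·1 + 0
gcd(3196, 6317) = 1, so the inverse exists.
Bézout: 1 = 1321·6317 − 2611·3196.
So 3196⁻¹ ≡ −2611 ≡ 3706 (mod 6317).

3706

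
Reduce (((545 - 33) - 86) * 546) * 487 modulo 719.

116

545 - 33 = 512
512 - 86 = 426
426 * 546 = 232596 ≡ 359 (mod 719)
359 * 487 = 174833 ≡ 116 (mod 719)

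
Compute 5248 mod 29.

28

5248 = 180×29 + 28, so 5248 ≡ 28 (mod 29).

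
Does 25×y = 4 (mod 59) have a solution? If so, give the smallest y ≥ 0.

45

gcd(25, 59) = 1, so a unique solution mod 59 exists.
25⁻¹ ≡ 26 (mod 59).
y ≡ 26×4 ≡ 45 (mod 59).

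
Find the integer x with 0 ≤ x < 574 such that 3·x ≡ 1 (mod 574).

383

Run the extended Euclidean algorithm:
574 = 191*3 + 1
3 = 3*1 + 0
gcd(3, 574) = 1, so the inverse exists.
Bézout: 1 = 1*574 − 191*3.
So 3⁻¹ ≡ −191 ≡ 383 (mod 574).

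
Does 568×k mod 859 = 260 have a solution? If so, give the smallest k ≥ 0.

67

gcd(568, 859) = 1, so a unique solution mod 859 exists.
568⁻¹ ≡ 552 (mod 859).
k ≡ 552×260 ≡ 67 (mod 859).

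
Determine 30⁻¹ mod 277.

Run the extended Euclidean algorithm:
277 = 9×30 + 7
30 = 4×7 + 2
7 = 3×2 + 1
2 = 2×1 + 0
gcd(30, 277) = 1, so the inverse exists.
Bézout: 1 = 13×277 − 120×30.
So 30⁻¹ ≡ −120 ≡ 157 (mod 277).

157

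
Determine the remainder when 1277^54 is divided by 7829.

5311

54 in binary is 110110, i.e. 54 = 32 + 16 + 4 + 2.
1277^1 ≡ 1277 (mod 7829)
1277^2 ≡ 1277^2 = 1630729 ≡ 2297 (mod 7829)
1277^4 ≡ 2297^2 = 5276209 ≡ 7292 (mod 7829)
1277^8 ≡ 7292^2 = 53173264 ≡ 6525 (mod 7829)
1277^16 ≡ 6525^2 = 42575625 ≡ 1523 (mod 7829)
1277^32 ≡ 1523^2 = 2319529 ≡ 2145 (mod 7829)
1277^54 = 1277^32 · 1277^16 · 1277^4 · 1277^2 ≡ 2145 · 1523 · 7292 · 2297 (mod 7829).
Accumulate the product:
2145 · 1523 = 3266835 ≡ 2142
2142 · 7292 = 15619464 ≡ 609
609 · 2297 = 1398873 ≡ 5311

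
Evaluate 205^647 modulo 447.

By square-and-multiply:
647 in binary is 1010000111, i.e. 647 = 512 + 128 + 4 + 2 + 1.
205^1 ≡ 205 (mod 447)
205^2 ≡ 205^2 = 42025 ≡ 7 (mod 447)
205^4 ≡ 7^2 = 49 (mod 447)
205^8 ≡ 49^2 = 2401 ≡ 166 (mod 447)
205^16 ≡ 166^2 = 27556 ≡ 289 (mod 447)
205^32 ≡ 289^2 = 83521 ≡ 379 (mod 447)
205^64 ≡ 379^2 = 143641 ≡ 154 (mod 447)
205^128 ≡ 154^2 = 23716 ≡ 25 (mod 447)
205^256 ≡ 25^2 = 625 ≡ 178 (mod 447)
205^512 ≡ 178^2 = 31684 ≡ 394 (mod 447)
205^647 = 205^512 · 205^128 · 205^4 · 205^2 · 205^1 ≡ 394 · 25 · 49 · 7 · 205 (mod 447).
Accumulate the product:
394 · 25 = 9850 ≡ 16
16 · 49 = 784 ≡ 337
337 · 7 = 2359 ≡ 124
124 · 205 = 25420 ≡ 388

388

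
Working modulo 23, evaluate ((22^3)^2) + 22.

0

(22)^3 ≡ 22 (mod 23)
(22)^2 ≡ 1 (mod 23)
1 + 22 = 23 ≡ 0 (mod 23)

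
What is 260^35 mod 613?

538

Using repeated squaring:
35 in binary is 100011, i.e. 35 = 32 + 2 + 1.
260^1 ≡ 260 (mod 613)
260^2 ≡ 260^2 = 67600 ≡ 170 (mod 613)
260^4 ≡ 170^2 = 28900 ≡ 89 (mod 613)
260^8 ≡ 89^2 = 7921 ≡ 565 (mod 613)
260^16 ≡ 565^2 = 319225 ≡ 465 (mod 613)
260^32 ≡ 465^2 = 216225 ≡ 449 (mod 613)
260^35 = 260^32 × 260^2 × 260^1 ≡ 449 × 170 × 260 (mod 613).
Accumulate the product:
449 × 170 = 76330 ≡ 318
318 × 260 = 82680 ≡ 538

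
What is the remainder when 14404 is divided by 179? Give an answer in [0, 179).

84

14404 = 80*179 + 84, so 14404 ≡ 84 (mod 179).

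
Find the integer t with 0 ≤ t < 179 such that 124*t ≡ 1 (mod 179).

13

179 = 1·124 + 55
124 = 2·55 + 14
55 = 3·14 + 13
14 = 1·13 + 1
13 = 13·1 + 0
gcd(124, 179) = 1, so the inverse exists.
Back-substitute for 1:
1 = 1·14 − 1·13
  = −1·55 + 4·14
  = 4·124 − 9·55
  = −9·179 + 13·124
So 124⁻¹ ≡ 13 (mod 179).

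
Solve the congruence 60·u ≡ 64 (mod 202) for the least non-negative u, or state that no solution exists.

28

gcd(60, 202) = 2, and 2 | 64, so solutions exist.
Divide through by 2: 30·u mod 101 = 32.
30⁻¹ ≡ 64 (mod 101).
u ≡ 64·32 ≡ 28 (mod 101).
The smallest non-negative solution is u = 28.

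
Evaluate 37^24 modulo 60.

1

By square-and-multiply:
37^1 ≡ 37 (mod 60)
37^2 ≡ 37^2 = 1369 ≡ 49 (mod 60)
37^4 ≡ 49^2 = 2401 ≡ 1 (mod 60)
37^8 ≡ 1^2 = 1 (mod 60)
37^16 ≡ 1^2 = 1 (mod 60)
37^24 = 37^16 × 37^8 ≡ 1 × 1 (mod 60).
1 × 1 = 1 ≡ 1 (mod 60).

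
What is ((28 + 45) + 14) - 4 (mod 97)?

28 + 45 = 73
73 + 14 = 87
87 - 4 = 83

83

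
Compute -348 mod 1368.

1020

-348 = -1·1368 + 1020, so -348 ≡ 1020 (mod 1368).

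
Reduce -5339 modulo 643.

448

-5339 = -9×643 + 448, so -5339 ≡ 448 (mod 643).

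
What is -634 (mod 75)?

-634 = -9·75 + 41, so -634 ≡ 41 (mod 75).

41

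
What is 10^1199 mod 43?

14

By square-and-multiply:
10^1 ≡ 10 (mod 43)
10^2 ≡ 10^2 = 100 ≡ 14 (mod 43)
10^4 ≡ 14^2 = 196 ≡ 24 (mod 43)
10^8 ≡ 24^2 = 576 ≡ 17 (mod 43)
10^16 ≡ 17^2 = 289 ≡ 31 (mod 43)
10^32 ≡ 31^2 = 961 ≡ 15 (mod 43)
10^64 ≡ 15^2 = 225 ≡ 10 (mod 43)
10^128 ≡ 10^2 = 100 ≡ 14 (mod 43)
10^256 ≡ 14^2 = 196 ≡ 24 (mod 43)
10^512 ≡ 24^2 = 576 ≡ 17 (mod 43)
10^1024 ≡ 17^2 = 289 ≡ 31 (mod 43)
10^1199 = 10^1024 × 10^128 × 10^32 × 10^8 × 10^4 × 10^2 × 10^1 ≡ 31 × 14 × 15 × 17 × 24 × 14 × 10 (mod 43).
Accumulate the product:
31 × 14 = 434 ≡ 4
4 × 15 = 60 ≡ 17
17 × 17 = 289 ≡ 31
31 × 24 = 744 ≡ 13
13 × 14 = 182 ≡ 10
10 × 10 = 100 ≡ 14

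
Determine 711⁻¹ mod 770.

Apply the Euclidean algorithm and back-substitute:
770 = 1·711 + 59
711 = 12·59 + 3
59 = 19·3 + 2
3 = 1·2 + 1
2 = 2·1 + 0
gcd(711, 770) = 1, so the inverse exists.
Bézout: 1 = −241·770 + 261·711.
So 711⁻¹ ≡ 261 (mod 770).

261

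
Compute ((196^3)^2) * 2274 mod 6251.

6090

(196)^3 ≡ 3332 (mod 6251)
(3332)^2 ≡ 448 (mod 6251)
448 * 2274 = 1018752 ≡ 6090 (mod 6251)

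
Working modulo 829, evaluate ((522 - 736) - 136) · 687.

522 - 736 = -214 ≡ 615 (mod 829)
615 - 136 = 479
479 · 687 = 329073 ≡ 789 (mod 829)

789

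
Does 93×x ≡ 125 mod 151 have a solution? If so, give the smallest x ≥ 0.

115

gcd(93, 151) = 1, so a unique solution mod 151 exists.
93⁻¹ ≡ 13 (mod 151).
x ≡ 13×125 ≡ 115 (mod 151).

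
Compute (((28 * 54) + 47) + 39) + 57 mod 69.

28 * 54 = 1512 ≡ 63 (mod 69)
63 + 47 = 110 ≡ 41 (mod 69)
41 + 39 = 80 ≡ 11 (mod 69)
11 + 57 = 68

68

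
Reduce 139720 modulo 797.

139720 = 175×797 + 245, so 139720 ≡ 245 (mod 797).

245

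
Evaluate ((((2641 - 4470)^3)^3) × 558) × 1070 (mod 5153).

2641 - 4470 = -1829 ≡ 3324 (mod 5153)
(3324)^3 ≡ 4832 (mod 5153)
(4832)^3 ≡ 946 (mod 5153)
946 × 558 = 527868 ≡ 2262 (mod 5153)
2262 × 1070 = 2420340 ≡ 3583 (mod 5153)

3583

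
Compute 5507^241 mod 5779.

Using repeated squaring:
241 in binary is 11110001, i.e. 241 = 128 + 64 + 32 + 16 + 1.
5507^1 ≡ 5507 (mod 5779)
5507^2 ≡ 5507^2 = 30327049 ≡ 4636 (mod 5779)
5507^4 ≡ 4636^2 = 21492496 ≡ 395 (mod 5779)
5507^8 ≡ 395^2 = 156025 ≡ 5771 (mod 5779)
5507^16 ≡ 5771^2 = 33304441 ≡ 64 (mod 5779)
5507^32 ≡ 64^2 = 4096 (mod 5779)
5507^64 ≡ 4096^2 = 16777216 ≡ 779 (mod 5779)
5507^128 ≡ 779^2 = 606841 ≡ 46 (mod 5779)
5507^241 = 5507^128 × 5507^64 × 5507^32 × 5507^16 × 5507^1 ≡ 46 × 779 × 4096 × 64 × 5507 (mod 5779).
Accumulate the product:
46 × 779 = 35834 ≡ 1160
1160 × 4096 = 4751360 ≡ 1022
1022 × 64 = 65408 ≡ 1839
1839 × 5507 = 10127373 ≡ 2565

2565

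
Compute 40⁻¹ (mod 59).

59 = 1*40 + 19
40 = 2*19 + 2
19 = 9*2 + 1
2 = 2*1 + 0
gcd(40, 59) = 1, so the inverse exists.
Back-substitute for 1:
1 = 1*19 − 9*2
  = −9*40 + 19*19
  = 19*59 − 28*40
So 40⁻¹ ≡ −28 ≡ 31 (mod 59).

31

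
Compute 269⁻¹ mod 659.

49

Apply the Euclidean algorithm and back-substitute:
659 = 2·269 + 121
269 = 2·121 + 27
121 = 4·27 + 13
27 = 2·13 + 1
13 = 13·1 + 0
gcd(269, 659) = 1, so the inverse exists.
Bézout: 1 = −20·659 + 49·269.
So 269⁻¹ ≡ 49 (mod 659).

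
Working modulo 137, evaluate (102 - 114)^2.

7

102 - 114 = -12 ≡ 125 (mod 137)
(125)^2 ≡ 7 (mod 137)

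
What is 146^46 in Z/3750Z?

46

Compute successive squares:
146^1 ≡ 146 (mod 3750)
146^2 ≡ 146^2 = 21316 ≡ 2566 (mod 3750)
146^4 ≡ 2566^2 = 6584356 ≡ 3106 (mod 3750)
146^8 ≡ 3106^2 = 9647236 ≡ 2236 (mod 3750)
146^16 ≡ 2236^2 = 4999696 ≡ 946 (mod 3750)
146^32 ≡ 946^2 = 894916 ≡ 2416 (mod 3750)
146^46 = 146^32 × 146^8 × 146^4 × 146^2 ≡ 2416 × 2236 × 3106 × 2566 (mod 3750).
Accumulate the product:
2416 × 2236 = 5402176 ≡ 2176
2176 × 3106 = 6758656 ≡ 1156
1156 × 2566 = 2966296 ≡ 46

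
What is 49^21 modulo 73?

Using repeated squaring:
49^1 ≡ 49 (mod 73)
49^2 ≡ 49^2 = 2401 ≡ 65 (mod 73)
49^4 ≡ 65^2 = 4225 ≡ 64 (mod 73)
49^8 ≡ 64^2 = 4096 ≡ 8 (mod 73)
49^16 ≡ 8^2 = 64 (mod 73)
49^21 = 49^16 · 49^4 · 49^1 ≡ 64 · 64 · 49 (mod 73).
Accumulate the product:
64 · 64 = 4096 ≡ 8
8 · 49 = 392 ≡ 27

27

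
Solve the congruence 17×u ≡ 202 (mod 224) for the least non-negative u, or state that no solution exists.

170

gcd(17, 224) = 1, so a unique solution mod 224 exists.
17⁻¹ ≡ 145 (mod 224).
u ≡ 145×202 ≡ 170 (mod 224).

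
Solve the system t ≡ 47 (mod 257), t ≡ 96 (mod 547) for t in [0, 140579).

110043

257⁻¹ mod 547: 257*232 ≡ 1 (mod 547), so 257⁻¹ ≡ 232.
t = 47 + 257*((96 − 47)*232 mod 547) = 47 + 257*428 = 110043.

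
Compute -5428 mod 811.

-5428 = -7·811 + 249, so -5428 ≡ 249 (mod 811).

249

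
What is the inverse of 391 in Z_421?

14

Run the extended Euclidean algorithm:
421 = 1×391 + 30
391 = 13×30 + 1
30 = 30×1 + 0
gcd(391, 421) = 1, so the inverse exists.
Back-substitute for 1:
1 = 1×391 − 13×30
  = −13×421 + 14×391
So 391⁻¹ ≡ 14 (mod 421).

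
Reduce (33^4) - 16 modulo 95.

20

(33)^4 ≡ 36 (mod 95)
36 - 16 = 20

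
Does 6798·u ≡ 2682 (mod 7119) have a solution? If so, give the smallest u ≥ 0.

gcd(6798, 7119) = 3, and 3 | 2682, so solutions exist.
Divide through by 3: 2266·u = 894 (mod 2373).
2266⁻¹ ≡ 1375 (mod 2373).
u ≡ 1375·894 ≡ 36 (mod 2373).
The smallest non-negative solution is u = 36.

36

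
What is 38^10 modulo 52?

40

Compute successive squares:
10 in binary is 1010, i.e. 10 = 8 + 2.
38^1 ≡ 38 (mod 52)
38^2 ≡ 38^2 = 1444 ≡ 40 (mod 52)
38^4 ≡ 40^2 = 1600 ≡ 40 (mod 52)
38^8 ≡ 40^2 = 1600 ≡ 40 (mod 52)
38^10 = 38^8 · 38^2 ≡ 40 · 40 (mod 52).
40 · 40 = 1600 ≡ 40 (mod 52).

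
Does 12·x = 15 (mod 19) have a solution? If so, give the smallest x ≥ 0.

gcd(12, 19) = 1, so a unique solution mod 19 exists.
12⁻¹ ≡ 8 (mod 19).
x ≡ 8·15 ≡ 6 (mod 19).

6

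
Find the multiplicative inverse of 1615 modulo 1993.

1935

1993 = 1*1615 + 378
1615 = 4*378 + 103
378 = 3*103 + 69
103 = 1*69 + 34
69 = 2*34 + 1
34 = 34*1 + 0
gcd(1615, 1993) = 1, so the inverse exists.
Back-substitute for 1:
1 = 1*69 − 2*34
  = −2*103 + 3*69
  = 3*378 − 11*103
  = −11*1615 + 47*378
  = 47*1993 − 58*1615
So 1615⁻¹ ≡ −58 ≡ 1935 (mod 1993).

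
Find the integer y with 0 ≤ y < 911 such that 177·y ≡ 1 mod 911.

175

Apply the Euclidean algorithm and back-substitute:
911 = 5·177 + 26
177 = 6·26 + 21
26 = 1·21 + 5
21 = 4·5 + 1
5 = 5·1 + 0
gcd(177, 911) = 1, so the inverse exists.
Bézout: 1 = −34·911 + 175·177.
So 177⁻¹ ≡ 175 (mod 911).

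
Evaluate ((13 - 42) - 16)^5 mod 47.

32

13 - 42 = -29 ≡ 18 (mod 47)
18 - 16 = 2
(2)^5 ≡ 32 (mod 47)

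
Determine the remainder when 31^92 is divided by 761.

92 in binary is 1011100, i.e. 92 = 64 + 16 + 8 + 4.
31^1 ≡ 31 (mod 761)
31^2 ≡ 31^2 = 961 ≡ 200 (mod 761)
31^4 ≡ 200^2 = 40000 ≡ 428 (mod 761)
31^8 ≡ 428^2 = 183184 ≡ 544 (mod 761)
31^16 ≡ 544^2 = 295936 ≡ 668 (mod 761)
31^32 ≡ 668^2 = 446224 ≡ 278 (mod 761)
31^64 ≡ 278^2 = 77284 ≡ 423 (mod 761)
31^92 = 31^64 * 31^16 * 31^8 * 31^4 ≡ 423 * 668 * 544 * 428 (mod 761).
Accumulate the product:
423 * 668 = 282564 ≡ 233
233 * 544 = 126752 ≡ 426
426 * 428 = 182328 ≡ 449

449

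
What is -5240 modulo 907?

202

-5240 = -6·907 + 202, so -5240 ≡ 202 (mod 907).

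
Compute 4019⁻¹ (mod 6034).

3291

6034 = 1·4019 + 2015
4019 = 1·2015 + 2004
2015 = 1·2004 + 11
2004 = 182·11 + 2
11 = 5·2 + 1
2 = 2·1 + 0
gcd(4019, 6034) = 1, so the inverse exists.
Bézout: 1 = 1827·6034 − 2743·4019.
So 4019⁻¹ ≡ −2743 ≡ 3291 (mod 6034).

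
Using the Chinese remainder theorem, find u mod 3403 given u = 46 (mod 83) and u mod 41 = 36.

83⁻¹ mod 41: 83×1 ≡ 1 (mod 41), so 83⁻¹ ≡ 1.
u = 46 + 83×((36 − 46)×1 mod 41) = 46 + 83×31 = 2619.
Check: 2619 mod 83 = 46, 2619 mod 41 = 36. ✓

2619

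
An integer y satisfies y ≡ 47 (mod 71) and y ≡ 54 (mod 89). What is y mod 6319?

3881

71⁻¹ mod 89: 71×84 ≡ 1 (mod 89), so 71⁻¹ ≡ 84.
y = 47 + 71×((54 − 47)×84 mod 89) = 47 + 71×54 = 3881.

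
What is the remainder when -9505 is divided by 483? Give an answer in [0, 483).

155

-9505 = -20·483 + 155, so -9505 ≡ 155 (mod 483).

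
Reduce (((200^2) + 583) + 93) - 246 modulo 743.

(200)^2 ≡ 621 (mod 743)
621 + 583 = 1204 ≡ 461 (mod 743)
461 + 93 = 554
554 - 246 = 308

308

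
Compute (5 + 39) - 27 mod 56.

5 + 39 = 44
44 - 27 = 17

17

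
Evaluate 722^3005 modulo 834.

14

Compute successive squares:
3005 in binary is 101110111101, i.e. 3005 = 2048 + 512 + 256 + 128 + 32 + 16 + 8 + 4 + 1.
722^1 ≡ 722 (mod 834)
722^2 ≡ 722^2 = 521284 ≡ 34 (mod 834)
722^4 ≡ 34^2 = 1156 ≡ 322 (mod 834)
722^8 ≡ 322^2 = 103684 ≡ 268 (mod 834)
722^16 ≡ 268^2 = 71824 ≡ 100 (mod 834)
722^32 ≡ 100^2 = 10000 ≡ 826 (mod 834)
722^64 ≡ 826^2 = 682276 ≡ 64 (mod 834)
722^128 ≡ 64^2 = 4096 ≡ 760 (mod 834)
722^256 ≡ 760^2 = 577600 ≡ 472 (mod 834)
722^512 ≡ 472^2 = 222784 ≡ 106 (mod 834)
722^1024 ≡ 106^2 = 11236 ≡ 394 (mod 834)
722^2048 ≡ 394^2 = 155236 ≡ 112 (mod 834)
722^3005 = 722^2048 × 722^512 × 722^256 × 722^128 × 722^32 × 722^16 × 722^8 × 722^4 × 722^1 ≡ 112 × 106 × 472 × 760 × 826 × 100 × 268 × 322 × 722 (mod 834).
Accumulate the product:
112 × 106 = 11872 ≡ 196
196 × 472 = 92512 ≡ 772
772 × 760 = 586720 ≡ 418
418 × 826 = 345268 ≡ 826
826 × 100 = 82600 ≡ 34
34 × 268 = 9112 ≡ 772
772 × 322 = 248584 ≡ 52
52 × 722 = 37544 ≡ 14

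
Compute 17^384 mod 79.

46

17^1 ≡ 17 (mod 79)
17^2 ≡ 17^2 = 289 ≡ 52 (mod 79)
17^4 ≡ 52^2 = 2704 ≡ 18 (mod 79)
17^8 ≡ 18^2 = 324 ≡ 8 (mod 79)
17^16 ≡ 8^2 = 64 (mod 79)
17^32 ≡ 64^2 = 4096 ≡ 67 (mod 79)
17^64 ≡ 67^2 = 4489 ≡ 65 (mod 79)
17^128 ≡ 65^2 = 4225 ≡ 38 (mod 79)
17^256 ≡ 38^2 = 1444 ≡ 22 (mod 79)
17^384 = 17^256 × 17^128 ≡ 22 × 38 (mod 79).
22 × 38 = 836 ≡ 46 (mod 79).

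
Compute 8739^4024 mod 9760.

2401

4024 in binary is 111110111000, i.e. 4024 = 2048 + 1024 + 512 + 256 + 128 + 32 + 16 + 8.
8739^1 ≡ 8739 (mod 9760)
8739^2 ≡ 8739^2 = 76370121 ≡ 7881 (mod 9760)
8739^4 ≡ 7881^2 = 62110161 ≡ 7281 (mod 9760)
8739^8 ≡ 7281^2 = 53012961 ≡ 6401 (mod 9760)
8739^16 ≡ 6401^2 = 40972801 ≡ 321 (mod 9760)
8739^32 ≡ 321^2 = 103041 ≡ 5441 (mod 9760)
8739^64 ≡ 5441^2 = 29604481 ≡ 2401 (mod 9760)
8739^128 ≡ 2401^2 = 5764801 ≡ 6401 (mod 9760)
8739^256 ≡ 6401^2 = 40972801 ≡ 321 (mod 9760)
8739^512 ≡ 321^2 = 103041 ≡ 5441 (mod 9760)
8739^1024 ≡ 5441^2 = 29604481 ≡ 2401 (mod 9760)
8739^2048 ≡ 2401^2 = 5764801 ≡ 6401 (mod 9760)
8739^4024 = 8739^2048 × 8739^1024 × 8739^512 × 8739^256 × 8739^128 × 8739^32 × 8739^16 × 8739^8 ≡ 6401 × 2401 × 5441 × 321 × 6401 × 5441 × 321 × 6401 (mod 9760).
Accumulate the product:
6401 × 2401 = 15368801 ≡ 6561
6561 × 5441 = 35698401 ≡ 6081
6081 × 321 = 1952001 ≡ 1
1 × 6401 = 6401
6401 × 5441 = 34827841 ≡ 4161
4161 × 321 = 1335681 ≡ 8321
8321 × 6401 = 53262721 ≡ 2401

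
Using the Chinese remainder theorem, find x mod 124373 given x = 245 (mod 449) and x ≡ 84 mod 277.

9225

449⁻¹ mod 277: 449×153 ≡ 1 (mod 277), so 449⁻¹ ≡ 153.
x = 245 + 449×((84 − 245)×153 mod 277) = 245 + 449×20 = 9225.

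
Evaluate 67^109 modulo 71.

28

By square-and-multiply:
67^1 ≡ 67 (mod 71)
67^2 ≡ 67^2 = 4489 ≡ 16 (mod 71)
67^4 ≡ 16^2 = 256 ≡ 43 (mod 71)
67^8 ≡ 43^2 = 1849 ≡ 3 (mod 71)
67^16 ≡ 3^2 = 9 (mod 71)
67^32 ≡ 9^2 = 81 ≡ 10 (mod 71)
67^64 ≡ 10^2 = 100 ≡ 29 (mod 71)
67^109 = 67^64 × 67^32 × 67^8 × 67^4 × 67^1 ≡ 29 × 10 × 3 × 43 × 67 (mod 71).
Accumulate the product:
29 × 10 = 290 ≡ 6
6 × 3 = 18
18 × 43 = 774 ≡ 64
64 × 67 = 4288 ≡ 28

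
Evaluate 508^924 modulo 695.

Using repeated squaring:
924 in binary is 1110011100, i.e. 924 = 512 + 256 + 128 + 16 + 8 + 4.
508^1 ≡ 508 (mod 695)
508^2 ≡ 508^2 = 258064 ≡ 219 (mod 695)
508^4 ≡ 219^2 = 47961 ≡ 6 (mod 695)
508^8 ≡ 6^2 = 36 (mod 695)
508^16 ≡ 36^2 = 1296 ≡ 601 (mod 695)
508^32 ≡ 601^2 = 361201 ≡ 496 (mod 695)
508^64 ≡ 496^2 = 246016 ≡ 681 (mod 695)
508^128 ≡ 681^2 = 463761 ≡ 196 (mod 695)
508^256 ≡ 196^2 = 38416 ≡ 191 (mod 695)
508^512 ≡ 191^2 = 36481 ≡ 341 (mod 695)
508^924 = 508^512 * 508^256 * 508^128 * 508^16 * 508^8 * 508^4 ≡ 341 * 191 * 196 * 601 * 36 * 6 (mod 695).
Accumulate the product:
341 * 191 = 65131 ≡ 496
496 * 196 = 97216 ≡ 611
611 * 601 = 367211 ≡ 251
251 * 36 = 9036 ≡ 1
1 * 6 = 6

6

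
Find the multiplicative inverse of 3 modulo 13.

Run the extended Euclidean algorithm:
13 = 4×3 + 1
3 = 3×1 + 0
gcd(3, 13) = 1, so the inverse exists.
Bézout: 1 = 1×13 − 4×3.
So 3⁻¹ ≡ −4 ≡ 9 (mod 13).

9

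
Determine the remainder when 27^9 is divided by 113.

Compute successive squares:
27^1 ≡ 27 (mod 113)
27^2 ≡ 27^2 = 729 ≡ 51 (mod 113)
27^4 ≡ 51^2 = 2601 ≡ 2 (mod 113)
27^8 ≡ 2^2 = 4 (mod 113)
27^9 = 27^8 × 27^1 ≡ 4 × 27 (mod 113).
4 × 27 = 108 ≡ 108 (mod 113).

108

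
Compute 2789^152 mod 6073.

Compute successive squares:
152 in binary is 10011000, i.e. 152 = 128 + 16 + 8.
2789^1 ≡ 2789 (mod 6073)
2789^2 ≡ 2789^2 = 7778521 ≡ 5081 (mod 6073)
2789^4 ≡ 5081^2 = 25816561 ≡ 238 (mod 6073)
2789^8 ≡ 238^2 = 56644 ≡ 1987 (mod 6073)
2789^16 ≡ 1987^2 = 3948169 ≡ 719 (mod 6073)
2789^32 ≡ 719^2 = 516961 ≡ 756 (mod 6073)
2789^64 ≡ 756^2 = 571536 ≡ 674 (mod 6073)
2789^128 ≡ 674^2 = 454276 ≡ 4874 (mod 6073)
2789^152 = 2789^128 · 2789^16 · 2789^8 ≡ 4874 · 719 · 1987 (mod 6073).
Accumulate the product:
4874 · 719 = 3504406 ≡ 285
285 · 1987 = 566295 ≡ 1506

1506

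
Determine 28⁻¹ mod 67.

67 = 2·28 + 11
28 = 2·11 + 6
11 = 1·6 + 5
6 = 1·5 + 1
5 = 5·1 + 0
gcd(28, 67) = 1, so the inverse exists.
Back-substitute for 1:
1 = 1·6 − 1·5
  = −1·11 + 2·6
  = 2·28 − 5·11
  = −5·67 + 12·28
So 28⁻¹ ≡ 12 (mod 67).

12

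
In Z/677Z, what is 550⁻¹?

Apply the Euclidean algorithm and back-substitute:
677 = 1·550 + 127
550 = 4·127 + 42
127 = 3·42 + 1
42 = 42·1 + 0
gcd(550, 677) = 1, so the inverse exists.
Back-substitute for 1:
1 = 1·127 − 3·42
  = −3·550 + 13·127
  = 13·677 − 16·550
So 550⁻¹ ≡ −16 ≡ 661 (mod 677).

661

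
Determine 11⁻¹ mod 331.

301

Run the extended Euclidean algorithm:
331 = 30×11 + 1
11 = 11×1 + 0
gcd(11, 331) = 1, so the inverse exists.
Bézout: 1 = 1×331 − 30×11.
So 11⁻¹ ≡ −30 ≡ 301 (mod 331).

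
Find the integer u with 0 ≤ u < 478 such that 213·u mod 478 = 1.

By the extended Euclidean algorithm:
478 = 2*213 + 52
213 = 4*52 + 5
52 = 10*5 + 2
5 = 2*2 + 1
2 = 2*1 + 0
gcd(213, 478) = 1, so the inverse exists.
Bézout: 1 = −86*478 + 193*213.
So 213⁻¹ ≡ 193 (mod 478).

193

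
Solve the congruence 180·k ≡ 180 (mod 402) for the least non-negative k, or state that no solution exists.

gcd(180, 402) = 6, and 6 | 180, so solutions exist.
Divide through by 6: 30·k = 30 (mod 67).
30⁻¹ ≡ 38 (mod 67).
k ≡ 38·30 ≡ 1 (mod 67).
The smallest non-negative solution is k = 1.

1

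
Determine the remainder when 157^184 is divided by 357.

256

Using repeated squaring:
184 in binary is 10111000, i.e. 184 = 128 + 32 + 16 + 8.
157^1 ≡ 157 (mod 357)
157^2 ≡ 157^2 = 24649 ≡ 16 (mod 357)
157^4 ≡ 16^2 = 256 (mod 357)
157^8 ≡ 256^2 = 65536 ≡ 205 (mod 357)
157^16 ≡ 205^2 = 42025 ≡ 256 (mod 357)
157^32 ≡ 256^2 = 65536 ≡ 205 (mod 357)
157^64 ≡ 205^2 = 42025 ≡ 256 (mod 357)
157^128 ≡ 256^2 = 65536 ≡ 205 (mod 357)
157^184 = 157^128 * 157^32 * 157^16 * 157^8 ≡ 205 * 205 * 256 * 205 (mod 357).
Accumulate the product:
205 * 205 = 42025 ≡ 256
256 * 256 = 65536 ≡ 205
205 * 205 = 42025 ≡ 256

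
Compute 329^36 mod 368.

36 in binary is 100100, i.e. 36 = 32 + 4.
329^1 ≡ 329 (mod 368)
329^2 ≡ 329^2 = 108241 ≡ 49 (mod 368)
329^4 ≡ 49^2 = 2401 ≡ 193 (mod 368)
329^8 ≡ 193^2 = 37249 ≡ 81 (mod 368)
329^16 ≡ 81^2 = 6561 ≡ 305 (mod 368)
329^32 ≡ 305^2 = 93025 ≡ 289 (mod 368)
329^36 = 329^32 × 329^4 ≡ 289 × 193 (mod 368).
289 × 193 = 55777 ≡ 209 (mod 368).

209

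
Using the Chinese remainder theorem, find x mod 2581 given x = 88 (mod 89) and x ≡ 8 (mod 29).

89⁻¹ mod 29: 89*15 ≡ 1 (mod 29), so 89⁻¹ ≡ 15.
x = 88 + 89*((8 − 88)*15 mod 29) = 88 + 89*18 = 1690.
Check: 1690 mod 89 = 88, 1690 mod 29 = 8. ✓

1690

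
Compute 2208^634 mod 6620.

4384

Compute successive squares:
634 in binary is 1001111010, i.e. 634 = 512 + 64 + 32 + 16 + 8 + 2.
2208^1 ≡ 2208 (mod 6620)
2208^2 ≡ 2208^2 = 4875264 ≡ 2944 (mod 6620)
2208^4 ≡ 2944^2 = 8667136 ≡ 1556 (mod 6620)
2208^8 ≡ 1556^2 = 2421136 ≡ 4836 (mod 6620)
2208^16 ≡ 4836^2 = 23386896 ≡ 5056 (mod 6620)
2208^32 ≡ 5056^2 = 25563136 ≡ 3316 (mod 6620)
2208^64 ≡ 3316^2 = 10995856 ≡ 36 (mod 6620)
2208^128 ≡ 36^2 = 1296 (mod 6620)
2208^256 ≡ 1296^2 = 1679616 ≡ 4756 (mod 6620)
2208^512 ≡ 4756^2 = 22619536 ≡ 5616 (mod 6620)
2208^634 = 2208^512 * 2208^64 * 2208^32 * 2208^16 * 2208^8 * 2208^2 ≡ 5616 * 36 * 3316 * 5056 * 4836 * 2944 (mod 6620).
Accumulate the product:
5616 * 36 = 202176 ≡ 3576
3576 * 3316 = 11858016 ≡ 1596
1596 * 5056 = 8069376 ≡ 6216
6216 * 4836 = 30060576 ≡ 5776
5776 * 2944 = 17004544 ≡ 4384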